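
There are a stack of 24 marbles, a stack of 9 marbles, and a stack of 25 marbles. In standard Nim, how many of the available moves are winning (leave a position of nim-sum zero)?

3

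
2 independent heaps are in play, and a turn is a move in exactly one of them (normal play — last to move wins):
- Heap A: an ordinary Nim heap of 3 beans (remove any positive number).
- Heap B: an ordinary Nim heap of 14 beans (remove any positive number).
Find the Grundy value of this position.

13

Heap A is a plain Nim heap of size 3, so its Grundy value is 3.
Heap B is a plain Nim heap of size 14, so its Grundy value is 14.
By the Sprague-Grundy theorem, the Grundy value of a sum of independent games is the XOR of the component values.
Combined value = 3 XOR 14 = 13.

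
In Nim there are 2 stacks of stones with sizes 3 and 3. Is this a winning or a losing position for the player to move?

Compute the nim-sum pairwise:
3 ^ 3 = 0
The nim-sum is 0, so this is a P-position: the player to move is in a losing position under optimal play.

Losing position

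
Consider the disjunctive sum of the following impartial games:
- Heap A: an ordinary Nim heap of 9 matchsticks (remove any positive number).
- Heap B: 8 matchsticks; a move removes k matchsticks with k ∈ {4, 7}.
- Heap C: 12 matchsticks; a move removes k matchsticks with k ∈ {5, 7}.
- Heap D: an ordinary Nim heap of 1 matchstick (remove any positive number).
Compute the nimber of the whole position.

Heap A is a plain Nim heap of size 9, so its Grundy value is 9.
Build the Grundy sequence for heap B with g(k) = mex{g(k−s) : s ∈ {4, 7}, s ≤ k}:
k:     0  1  2  3  4  5  6  7  8
g(k):  0  0  0  0  1  1  1  1  2
So g(8) = 2.
Build the Grundy sequence for heap C with g(k) = mex{g(k−s) : s ∈ {5, 7}, s ≤ k}:
k:     0  1  2  3  4  5  6  7  8  9 10 11 12
g(k):  0  0  0  0  0  1  1  1  1  1  2  2  0
So g(12) = 0.
Heap D is a plain Nim heap of size 1, so its Grundy value is 1.
The value of a disjunctive sum is the nim-sum of the parts.
Combined value = 9 ⊕ 2 ⊕ 0 ⊕ 1 = 10.

10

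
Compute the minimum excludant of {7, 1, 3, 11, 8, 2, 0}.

The values 0, 1, 2, 3 are all present; 4 is the first non-negative integer missing from the set.

4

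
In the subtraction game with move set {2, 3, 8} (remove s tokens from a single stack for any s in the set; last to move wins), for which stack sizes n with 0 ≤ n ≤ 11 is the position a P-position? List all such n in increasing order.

Compute g(0), g(1), … for moves {2, 3, 8}:
k:     0  1  2  3  4  5  6  7  8  9 10 11
g(k):  0  0  1  1  2  0  0  1  1  2  0  0
The P-positions (g = 0) in 0..11 are 0, 1, 5, 6, 10, 11.

0, 1, 5, 6, 10, 11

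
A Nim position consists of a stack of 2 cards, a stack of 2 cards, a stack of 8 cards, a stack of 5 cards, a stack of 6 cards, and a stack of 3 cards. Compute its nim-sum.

Compute the nim-sum pairwise:
2 ^ 2 = 0
0 ^ 8 = 8
8 ^ 5 = 13
13 ^ 6 = 11
11 ^ 3 = 8

8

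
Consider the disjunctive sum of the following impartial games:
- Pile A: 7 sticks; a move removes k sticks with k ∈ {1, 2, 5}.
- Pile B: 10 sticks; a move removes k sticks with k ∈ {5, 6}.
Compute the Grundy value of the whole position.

Build the Grundy sequence for pile A with g(k) = mex{g(k−s) : s ∈ {1, 2, 5}, s ≤ k}:
g(0) = mex{} = 0
g(1) = mex{0} = 1
g(2) = mex{0,1} = 2
g(3) = mex{1,2} = 0
g(4) = mex{0,2} = 1
g(5) = mex{0,1} = 2
g(6) = mex{1,2} = 0
g(7) = mex{0,2} = 1
So g(7) = 1.
For pile B, compute g(0), g(1), … with moves {5, 6}:
g(0) = mex{} = 0
g(1) = mex{} = 0
g(2) = mex{} = 0
g(3) = mex{} = 0
g(4) = mex{} = 0
g(5) = mex{0} = 1
g(6) = mex{0} = 1
g(7) = mex{0} = 1
g(8) = mex{0} = 1
g(9) = mex{0} = 1
g(10) = mex{0,1} = 2
So g(10) = 2.
By the Sprague-Grundy theorem, the Grundy value of a sum of independent games is the XOR of the component values.
Combined value = 1 ⊕ 2 = 3.

3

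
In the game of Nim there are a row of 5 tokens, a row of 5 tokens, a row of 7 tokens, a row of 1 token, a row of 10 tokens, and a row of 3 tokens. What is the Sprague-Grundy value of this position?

15

Nim-sum: 5 ^ 5 ^ 7 ^ 1 ^ 10 ^ 3 = 15.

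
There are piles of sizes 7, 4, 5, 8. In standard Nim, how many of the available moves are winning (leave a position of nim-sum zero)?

Compute the nim-sum pairwise:
7 ⊕ 4 = 3
3 ⊕ 5 = 6
6 ⊕ 8 = 14
The overall nim-sum is X = 14. A pile of size p has a winning move iff p XOR X < p (reduce it to p XOR X).
  7: 7 XOR 14 = 9 ≥ 7 — no move.
  4: 4 XOR 14 = 10 ≥ 4 — no move.
  5: 5 XOR 14 = 11 ≥ 5 — no move.
  8: 8 XOR 14 = 6 < 8 — winning move (to 6).
That gives 1 winning move.

1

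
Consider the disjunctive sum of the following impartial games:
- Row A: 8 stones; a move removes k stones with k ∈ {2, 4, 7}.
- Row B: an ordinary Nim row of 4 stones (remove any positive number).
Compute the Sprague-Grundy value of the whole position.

5

For row A, compute g(0), g(1), … with moves {2, 4, 7}:
g(0) = mex{} = 0
g(1) = mex{} = 0
g(2) = mex{0} = 1
g(3) = mex{0} = 1
g(4) = mex{0,1} = 2
g(5) = mex{0,1} = 2
g(6) = mex{1,2} = 0
g(7) = mex{0,1,2} = 3
g(8) = mex{0,2} = 1
So g(8) = 1.
Row B is a plain Nim row of size 4, so its Grundy value is 4.
By the Sprague-Grundy theorem, the Grundy value of a sum of independent games is the XOR of the component values.
Combined value = 1 XOR 4 = 5.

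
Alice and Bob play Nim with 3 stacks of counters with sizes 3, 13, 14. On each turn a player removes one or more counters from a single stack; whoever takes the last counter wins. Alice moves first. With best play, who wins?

Compute the nim-sum pairwise:
3 ^ 13 = 14
14 ^ 14 = 0
The nim-sum is 0, so this is a P-position: the player to move is in a losing position under optimal play; Alice is about to move from it and so loses — Bob wins.

Bob wins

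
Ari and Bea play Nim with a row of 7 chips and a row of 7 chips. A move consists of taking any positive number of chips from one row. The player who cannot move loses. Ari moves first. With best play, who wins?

Bea wins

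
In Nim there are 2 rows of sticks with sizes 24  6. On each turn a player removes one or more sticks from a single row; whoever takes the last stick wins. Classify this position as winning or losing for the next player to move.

Winning position

Compute the nim-sum pairwise:
24 XOR 6 = 30
The nim-sum is 30 ≠ 0, so this is an N-position: the player to move can win.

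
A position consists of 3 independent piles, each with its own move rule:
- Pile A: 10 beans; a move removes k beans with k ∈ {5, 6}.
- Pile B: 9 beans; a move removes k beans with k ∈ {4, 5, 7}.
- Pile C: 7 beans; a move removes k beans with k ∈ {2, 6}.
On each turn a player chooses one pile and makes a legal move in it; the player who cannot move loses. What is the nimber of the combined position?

For pile A, compute g(0), g(1), … with moves {5, 6}:
g(0) = mex{} = 0
g(1) = mex{} = 0
g(2) = mex{} = 0
g(3) = mex{} = 0
g(4) = mex{} = 0
g(5) = mex{0} = 1
g(6) = mex{0} = 1
g(7) = mex{0} = 1
g(8) = mex{0} = 1
g(9) = mex{0} = 1
g(10) = mex{0,1} = 2
So g(10) = 2.
Grundy values for pile B (subtraction set {4, 5, 7}):
g(0) = mex{} = 0
g(1) = mex{} = 0
g(2) = mex{} = 0
g(3) = mex{} = 0
g(4) = mex{0} = 1
g(5) = mex{0} = 1
g(6) = mex{0} = 1
g(7) = mex{0} = 1
g(8) = mex{0,1} = 2
g(9) = mex{0,1} = 2
So g(9) = 2.
For pile C, compute g(0), g(1), … with moves {2, 6}:
g(0) = mex{} = 0
g(1) = mex{} = 0
g(2) = mex{0} = 1
g(3) = mex{0} = 1
g(4) = mex{1} = 0
g(5) = mex{1} = 0
g(6) = mex{0} = 1
g(7) = mex{0} = 1
So g(7) = 1.
By the Sprague-Grundy theorem, the Grundy value of a sum of independent games is the XOR of the component values.
Combined value = 2 ⊕ 2 ⊕ 1 = 1.

1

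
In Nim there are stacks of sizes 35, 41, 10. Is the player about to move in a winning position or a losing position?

Compute the nim-sum pairwise:
35 ⊕ 41 = 10
10 ⊕ 10 = 0
The nim-sum is 0, so this is a P-position: the player to move is in a losing position under optimal play.

Losing position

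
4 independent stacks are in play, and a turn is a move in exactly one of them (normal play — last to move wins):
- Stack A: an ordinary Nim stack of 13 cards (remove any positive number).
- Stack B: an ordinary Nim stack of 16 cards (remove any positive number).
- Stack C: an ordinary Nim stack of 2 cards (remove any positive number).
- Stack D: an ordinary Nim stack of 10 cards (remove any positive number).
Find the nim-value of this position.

21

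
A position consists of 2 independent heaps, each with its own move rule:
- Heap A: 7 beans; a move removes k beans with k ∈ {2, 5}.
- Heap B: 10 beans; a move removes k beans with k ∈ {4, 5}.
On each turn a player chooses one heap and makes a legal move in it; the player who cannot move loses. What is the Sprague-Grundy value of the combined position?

0

Build the Grundy sequence for heap A with g(k) = mex{g(k−s) : s ∈ {2, 5}, s ≤ k}:
g(0) = mex{} = 0
g(1) = mex{} = 0
g(2) = mex{0} = 1
g(3) = mex{0} = 1
g(4) = mex{1} = 0
g(5) = mex{0,1} = 2
g(6) = mex{0} = 1
g(7) = mex{1,2} = 0
So g(7) = 0.
For heap B, compute g(0), g(1), … with moves {4, 5}:
g(0) = mex{} = 0
g(1) = mex{} = 0
g(2) = mex{} = 0
g(3) = mex{} = 0
g(4) = mex{0} = 1
g(5) = mex{0} = 1
g(6) = mex{0} = 1
g(7) = mex{0} = 1
g(8) = mex{0,1} = 2
g(9) = mex{1} = 0
g(10) = mex{1} = 0
So g(10) = 0.
By the Sprague-Grundy theorem, the Grundy value of a sum of independent games is the XOR of the component values.
Combined value = 0 ⊕ 0 = 0.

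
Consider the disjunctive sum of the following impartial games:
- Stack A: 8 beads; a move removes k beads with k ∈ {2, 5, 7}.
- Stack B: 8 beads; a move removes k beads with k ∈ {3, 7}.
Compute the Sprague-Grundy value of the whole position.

0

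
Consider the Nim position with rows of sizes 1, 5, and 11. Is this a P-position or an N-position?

N-position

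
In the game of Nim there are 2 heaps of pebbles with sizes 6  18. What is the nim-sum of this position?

20

Write each in binary and XOR column by column:
  00110  (6)
  10010  (18)
  -----
  10100  (20)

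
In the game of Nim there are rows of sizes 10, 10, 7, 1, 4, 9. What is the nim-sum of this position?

Compute the nim-sum pairwise:
10 ⊕ 10 = 0
0 ⊕ 7 = 7
7 ⊕ 1 = 6
6 ⊕ 4 = 2
2 ⊕ 9 = 11

11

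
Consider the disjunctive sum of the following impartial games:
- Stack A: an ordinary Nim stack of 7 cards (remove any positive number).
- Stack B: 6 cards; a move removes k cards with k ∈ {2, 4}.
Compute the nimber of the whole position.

7

Stack A is a plain Nim stack of size 7, so its Grundy value is 7.
For stack B, compute g(0), g(1), … with moves {2, 4}:
k:     0  1  2  3  4  5  6
g(k):  0  0  1  1  2  2  0
So g(6) = 0.
The value of a disjunctive sum is the nim-sum of the parts.
Combined value = 7 XOR 0 = 7.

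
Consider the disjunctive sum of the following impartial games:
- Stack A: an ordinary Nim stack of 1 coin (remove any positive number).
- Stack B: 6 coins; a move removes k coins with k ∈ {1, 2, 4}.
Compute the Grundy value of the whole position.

1

Stack A is a plain Nim stack of size 1, so its Grundy value is 1.
Grundy values for stack B (subtraction set {1, 2, 4}):
g(0) = mex{} = 0
g(1) = mex{0} = 1
g(2) = mex{0,1} = 2
g(3) = mex{1,2} = 0
g(4) = mex{0,2} = 1
g(5) = mex{0,1} = 2
g(6) = mex{1,2} = 0
So g(6) = 0.
The value of a disjunctive sum is the nim-sum of the parts.
Combined value = 1 ⊕ 0 = 1.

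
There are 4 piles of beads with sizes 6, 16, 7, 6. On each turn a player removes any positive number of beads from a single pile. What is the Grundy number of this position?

23

Write each in binary and XOR column by column:
  00110  (6)
  10000  (16)
  00111  (7)
  00110  (6)
  -----
  10111  (23)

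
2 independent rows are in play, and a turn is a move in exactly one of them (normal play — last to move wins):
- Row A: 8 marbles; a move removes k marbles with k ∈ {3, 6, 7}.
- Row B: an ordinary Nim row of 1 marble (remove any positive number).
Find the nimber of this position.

Grundy values for row A (subtraction set {3, 6, 7}):
k:     0  1  2  3  4  5  6  7  8
g(k):  0  0  0  1  1  1  2  2  2
So g(8) = 2.
Row B is a plain Nim row of size 1, so its Grundy value is 1.
The value of a disjunctive sum is the nim-sum of the parts.
Combined value = 2 ⊕ 1 = 3.

3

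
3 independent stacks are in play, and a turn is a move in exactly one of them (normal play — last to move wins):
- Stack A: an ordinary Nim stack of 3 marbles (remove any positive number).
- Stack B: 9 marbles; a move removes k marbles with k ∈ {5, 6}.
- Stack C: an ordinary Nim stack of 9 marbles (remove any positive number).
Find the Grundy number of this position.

11

Stack A is a plain Nim stack of size 3, so its Grundy value is 3.
Build the Grundy sequence for stack B with g(k) = mex{g(k−s) : s ∈ {5, 6}, s ≤ k}:
g(0) = mex{} = 0
g(1) = mex{} = 0
g(2) = mex{} = 0
g(3) = mex{} = 0
g(4) = mex{} = 0
g(5) = mex{0} = 1
g(6) = mex{0} = 1
g(7) = mex{0} = 1
g(8) = mex{0} = 1
g(9) = mex{0} = 1
So g(9) = 1.
Stack C is a plain Nim stack of size 9, so its Grundy value is 9.
By the Sprague-Grundy theorem, the Grundy value of a sum of independent games is the XOR of the component values.
Combined value = 3 XOR 1 XOR 9 = 11.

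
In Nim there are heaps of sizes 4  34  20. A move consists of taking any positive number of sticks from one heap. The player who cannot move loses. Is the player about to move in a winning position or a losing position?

In binary:
  000100  (4)
  100010  (34)
  010100  (20)
  ------
  110010  (50)
The nim-sum is 50 ≠ 0, so this is an N-position: the player to move can win.

Winning position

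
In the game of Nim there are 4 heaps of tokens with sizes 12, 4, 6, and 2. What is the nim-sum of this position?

12

Write each in binary and XOR column by column:
  1100  (12)
  0100  (4)
  0110  (6)
  0010  (2)
  ----
  1100  (12)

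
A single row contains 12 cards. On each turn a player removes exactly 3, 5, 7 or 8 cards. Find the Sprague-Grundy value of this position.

0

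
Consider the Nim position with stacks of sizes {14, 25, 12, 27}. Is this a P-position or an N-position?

Nim-sum: 14 XOR 25 XOR 12 XOR 27 = 0.
The nim-sum is 0, so this is a P-position: the player to move is in a losing position under optimal play.

P-position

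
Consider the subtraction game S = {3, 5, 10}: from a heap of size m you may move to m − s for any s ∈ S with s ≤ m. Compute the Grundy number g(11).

Build the Grundy sequence with g(k) = mex{g(k−s) : s ∈ {3, 5, 10}, s ≤ k}:
k:     0  1  2  3  4  5  6  7  8  9 10 11
g(k):  0  0  0  1  1  1  2  2  0  0  3  1
So g(11) = 1.

1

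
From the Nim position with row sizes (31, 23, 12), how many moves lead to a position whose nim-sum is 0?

Compute the nim-sum pairwise:
31 ⊕ 23 = 8
8 ⊕ 12 = 4
The overall nim-sum is X = 4. A row of size p has a winning move iff p XOR X < p (reduce it to p XOR X).
  31: 31 XOR 4 = 27 < 31 — winning move (to 27).
  23: 23 XOR 4 = 19 < 23 — winning move (to 19).
  12: 12 XOR 4 = 8 < 12 — winning move (to 8).
That gives 3 winning moves.

3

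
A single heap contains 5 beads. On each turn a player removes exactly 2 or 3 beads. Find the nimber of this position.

Build the Grundy sequence with g(k) = mex{g(k−s) : s ∈ {2, 3}, s ≤ k}:
g(0) = mex{} = 0
g(1) = mex{} = 0
g(2) = mex{0} = 1
g(3) = mex{0} = 1
g(4) = mex{0,1} = 2
g(5) = mex{1} = 0
So g(5) = 0.

0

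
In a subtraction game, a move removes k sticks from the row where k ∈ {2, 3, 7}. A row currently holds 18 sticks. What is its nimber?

Compute g(0), g(1), … for moves {2, 3, 7}:
k:     0  1  2  3  4  5  6  7  8  9 10 11 12 13 14 15 16 17 18
g(k):  0  0  1  1  2  0  0  1  1  2  0  0  1  1  2  0  0  1  1
So g(18) = 1.

1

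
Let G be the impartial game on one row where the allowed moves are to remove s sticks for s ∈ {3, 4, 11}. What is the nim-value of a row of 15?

Grundy values for subtraction set {3, 4, 11}:
k:     0  1  2  3  4  5  6  7  8  9 10 11 12 13 14 15
g(k):  0  0  0  1  1  1  2  0  0  0  1  1  1  2  0  0
So g(15) = 0.

0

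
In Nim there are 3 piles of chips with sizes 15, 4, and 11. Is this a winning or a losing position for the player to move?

Compute the nim-sum pairwise:
15 XOR 4 = 11
11 XOR 11 = 0
The nim-sum is 0, so this is a P-position: the player to move is in a losing position under optimal play.

Losing position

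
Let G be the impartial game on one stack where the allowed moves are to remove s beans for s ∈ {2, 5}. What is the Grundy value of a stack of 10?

1

Compute g(0), g(1), … for moves {2, 5}:
k:     0  1  2  3  4  5  6  7  8  9 10
g(k):  0  0  1  1  0  2  1  0  0  1  1
So g(10) = 1.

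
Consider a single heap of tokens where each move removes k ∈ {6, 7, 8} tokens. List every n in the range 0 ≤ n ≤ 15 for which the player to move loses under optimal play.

0, 1, 2, 3, 4, 5, 14, 15

Grundy values for subtraction set {6, 7, 8}:
k:     0  1  2  3  4  5  6  7  8  9 10 11 12 13 14 15
g(k):  0  0  0  0  0  0  1  1  1  1  1  1  2  2  0  0
The P-positions (g = 0) in 0..15 are 0, 1, 2, 3, 4, 5, 14, 15.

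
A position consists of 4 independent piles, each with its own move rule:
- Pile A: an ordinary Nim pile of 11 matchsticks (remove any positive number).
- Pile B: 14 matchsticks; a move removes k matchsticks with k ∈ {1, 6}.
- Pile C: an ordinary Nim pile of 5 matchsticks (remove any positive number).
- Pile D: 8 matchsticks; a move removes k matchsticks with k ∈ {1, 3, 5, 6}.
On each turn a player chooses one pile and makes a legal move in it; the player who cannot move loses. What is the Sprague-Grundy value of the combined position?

Pile A is a plain Nim pile of size 11, so its Grundy value is 11.
For pile B, compute g(0), g(1), … with moves {1, 6}:
g(0) = mex{} = 0
g(1) = mex{0} = 1
g(2) = mex{1} = 0
g(3) = mex{0} = 1
g(4) = mex{1} = 0
g(5) = mex{0} = 1
g(6) = mex{0,1} = 2
g(7) = mex{1,2} = 0
g(8) = mex{0} = 1
g(9) = mex{1} = 0
g(10) = mex{0} = 1
g(11) = mex{1} = 0
g(12) = mex{0,2} = 1
g(13) = mex{0,1} = 2
g(14) = mex{1,2} = 0
So g(14) = 0.
Pile C is a plain Nim pile of size 5, so its Grundy value is 5.
For pile D, compute g(0), g(1), … with moves {1, 3, 5, 6}:
g(0) = mex{} = 0
g(1) = mex{0} = 1
g(2) = mex{1} = 0
g(3) = mex{0} = 1
g(4) = mex{1} = 0
g(5) = mex{0} = 1
g(6) = mex{0,1} = 2
g(7) = mex{0,1,2} = 3
g(8) = mex{0,1,3} = 2
So g(8) = 2.
By the Sprague-Grundy theorem, the Grundy value of a sum of independent games is the XOR of the component values.
Combined value = 11 XOR 0 XOR 5 XOR 2 = 12.

12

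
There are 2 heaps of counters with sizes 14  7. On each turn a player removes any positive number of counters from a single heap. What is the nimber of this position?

9

Write each in binary and XOR column by column:
  1110  (14)
  0111  (7)
  ----
  1001  (9)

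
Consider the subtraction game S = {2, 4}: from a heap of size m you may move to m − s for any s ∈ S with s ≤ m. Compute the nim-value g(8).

1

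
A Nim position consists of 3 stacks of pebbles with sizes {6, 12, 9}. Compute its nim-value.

3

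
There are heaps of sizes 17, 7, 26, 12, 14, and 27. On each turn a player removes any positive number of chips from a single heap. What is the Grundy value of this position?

21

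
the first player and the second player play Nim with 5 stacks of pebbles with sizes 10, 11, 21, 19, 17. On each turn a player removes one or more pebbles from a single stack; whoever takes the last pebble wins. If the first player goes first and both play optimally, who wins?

Compute the nim-sum pairwise:
10 ^ 11 = 1
1 ^ 21 = 20
20 ^ 19 = 7
7 ^ 17 = 22
The nim-sum is 22 ≠ 0, so this is an N-position: the player to move can win; the first player has a winning move.

the first player wins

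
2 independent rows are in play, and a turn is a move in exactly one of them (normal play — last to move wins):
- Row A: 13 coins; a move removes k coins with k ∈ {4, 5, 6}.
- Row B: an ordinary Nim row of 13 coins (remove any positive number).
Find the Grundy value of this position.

For row A, compute g(0), g(1), … with moves {4, 5, 6}:
g(0) = mex{} = 0
g(1) = mex{} = 0
g(2) = mex{} = 0
g(3) = mex{} = 0
g(4) = mex{0} = 1
g(5) = mex{0} = 1
g(6) = mex{0} = 1
g(7) = mex{0} = 1
g(8) = mex{0,1} = 2
g(9) = mex{0,1} = 2
g(10) = mex{1} = 0
g(11) = mex{1} = 0
g(12) = mex{1,2} = 0
g(13) = mex{1,2} = 0
So g(13) = 0.
Row B is a plain Nim row of size 13, so its Grundy value is 13.
By the Sprague-Grundy theorem, the Grundy value of a sum of independent games is the XOR of the component values.
Combined value = 0 XOR 13 = 13.

13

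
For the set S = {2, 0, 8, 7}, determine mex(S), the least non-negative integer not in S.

0 is in the set but 1 is not, so the mex is 1.

1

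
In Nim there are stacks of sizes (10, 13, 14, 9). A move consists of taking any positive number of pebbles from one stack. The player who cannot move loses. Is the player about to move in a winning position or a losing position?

Nim-sum: 10 XOR 13 XOR 14 XOR 9 = 0.
The nim-sum is 0, so this is a P-position: the player to move is in a losing position under optimal play.

Losing position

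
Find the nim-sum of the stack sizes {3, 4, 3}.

4

Bitwise XOR of the heap sizes:
  011  (3)
  100  (4)
  011  (3)
  ---
  100  (4)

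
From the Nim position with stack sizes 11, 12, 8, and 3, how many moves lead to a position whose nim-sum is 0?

In binary:
  1011  (11)
  1100  (12)
  1000  (8)
  0011  (3)
  ----
  1100  (12)
The overall nim-sum is X = 12. A stack of size p has a winning move iff p XOR X < p (reduce it to p XOR X).
  11: 11 XOR 12 = 7 < 11 — winning move (to 7).
  12: 12 XOR 12 = 0 < 12 — winning move (to 0).
  8: 8 XOR 12 = 4 < 8 — winning move (to 4).
  3: 3 XOR 12 = 15 ≥ 3 — no move.
That gives 3 winning moves.

3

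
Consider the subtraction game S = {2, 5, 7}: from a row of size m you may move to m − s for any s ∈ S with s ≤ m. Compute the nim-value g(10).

0

Grundy values for subtraction set {2, 5, 7}:
k:     0  1  2  3  4  5  6  7  8  9 10
g(k):  0  0  1  1  0  2  1  3  2  2  0
So g(10) = 0.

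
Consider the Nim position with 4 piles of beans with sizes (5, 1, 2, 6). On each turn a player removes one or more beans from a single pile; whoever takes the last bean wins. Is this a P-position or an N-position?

Compute the nim-sum pairwise:
5 XOR 1 = 4
4 XOR 2 = 6
6 XOR 6 = 0
The nim-sum is 0, so this is a P-position: the player to move is in a losing position under optimal play.

P-position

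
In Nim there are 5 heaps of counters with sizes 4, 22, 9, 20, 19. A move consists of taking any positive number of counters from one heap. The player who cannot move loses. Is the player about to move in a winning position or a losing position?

Winning position

Nim-sum: 4 ⊕ 22 ⊕ 9 ⊕ 20 ⊕ 19 = 28.
The nim-sum is 28 ≠ 0, so this is an N-position: the player to move can win.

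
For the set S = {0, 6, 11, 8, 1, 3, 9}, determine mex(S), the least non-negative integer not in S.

The values 0, 1 are all present; 2 is the first non-negative integer missing from the set.

2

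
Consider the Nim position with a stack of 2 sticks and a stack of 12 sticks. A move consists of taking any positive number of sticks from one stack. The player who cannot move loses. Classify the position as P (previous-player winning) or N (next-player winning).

Compute the nim-sum pairwise:
2 XOR 12 = 14
The nim-sum is 14 ≠ 0, so this is an N-position: the player to move can win.

N-position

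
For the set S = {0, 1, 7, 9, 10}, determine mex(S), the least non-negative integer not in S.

2

The values 0, 1 are all present; 2 is the first non-negative integer missing from the set.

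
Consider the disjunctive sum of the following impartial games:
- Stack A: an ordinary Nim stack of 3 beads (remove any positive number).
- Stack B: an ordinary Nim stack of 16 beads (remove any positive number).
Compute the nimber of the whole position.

19

Stack A is a plain Nim stack of size 3, so its Grundy value is 3.
Stack B is a plain Nim stack of size 16, so its Grundy value is 16.
The value of a disjunctive sum is the nim-sum of the parts.
Combined value = 3 ⊕ 16 = 19.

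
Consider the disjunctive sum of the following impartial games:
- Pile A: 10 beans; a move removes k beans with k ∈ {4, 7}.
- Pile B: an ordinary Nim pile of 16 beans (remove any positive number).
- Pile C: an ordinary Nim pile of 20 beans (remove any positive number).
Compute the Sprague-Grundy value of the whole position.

6

For pile A, compute g(0), g(1), … with moves {4, 7}:
g(0) = mex{} = 0
g(1) = mex{} = 0
g(2) = mex{} = 0
g(3) = mex{} = 0
g(4) = mex{0} = 1
g(5) = mex{0} = 1
g(6) = mex{0} = 1
g(7) = mex{0} = 1
g(8) = mex{0,1} = 2
g(9) = mex{0,1} = 2
g(10) = mex{0,1} = 2
So g(10) = 2.
Pile B is a plain Nim pile of size 16, so its Grundy value is 16.
Pile C is a plain Nim pile of size 20, so its Grundy value is 20.
The value of a disjunctive sum is the nim-sum of the parts.
Combined value = 2 XOR 16 XOR 20 = 6.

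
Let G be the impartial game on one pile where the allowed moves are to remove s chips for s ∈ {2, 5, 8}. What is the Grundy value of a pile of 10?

0

Build the Grundy sequence with g(k) = mex{g(k−s) : s ∈ {2, 5, 8}, s ≤ k}:
k:     0  1  2  3  4  5  6  7  8  9 10
g(k):  0  0  1  1  0  2  1  0  2  1  0
So g(10) = 0.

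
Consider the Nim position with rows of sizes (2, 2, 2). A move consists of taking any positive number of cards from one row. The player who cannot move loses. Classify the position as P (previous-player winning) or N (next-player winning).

N-position

Nim-sum: 2 ^ 2 ^ 2 = 2.
The nim-sum is 2 ≠ 0, so this is an N-position: the player to move can win.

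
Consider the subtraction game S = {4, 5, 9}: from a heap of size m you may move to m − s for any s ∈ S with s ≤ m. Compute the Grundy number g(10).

Compute g(0), g(1), … for moves {4, 5, 9}:
g(0) = mex{} = 0
g(1) = mex{} = 0
g(2) = mex{} = 0
g(3) = mex{} = 0
g(4) = mex{0} = 1
g(5) = mex{0} = 1
g(6) = mex{0} = 1
g(7) = mex{0} = 1
g(8) = mex{0,1} = 2
g(9) = mex{0,1} = 2
g(10) = mex{0,1} = 2
So g(10) = 2.

2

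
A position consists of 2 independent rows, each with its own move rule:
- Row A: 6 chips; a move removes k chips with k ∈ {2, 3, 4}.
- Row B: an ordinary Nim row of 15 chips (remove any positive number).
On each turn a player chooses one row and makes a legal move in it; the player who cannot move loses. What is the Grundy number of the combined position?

Grundy values for row A (subtraction set {2, 3, 4}):
g(0) = mex{} = 0
g(1) = mex{} = 0
g(2) = mex{0} = 1
g(3) = mex{0} = 1
g(4) = mex{0,1} = 2
g(5) = mex{0,1} = 2
g(6) = mex{1,2} = 0
So g(6) = 0.
Row B is a plain Nim row of size 15, so its Grundy value is 15.
The value of a disjunctive sum is the nim-sum of the parts.
Combined value = 0 XOR 15 = 15.

15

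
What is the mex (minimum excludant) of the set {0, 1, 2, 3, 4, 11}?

5

The values 0, 1, 2, 3, 4 are all present; 5 is the first non-negative integer missing from the set.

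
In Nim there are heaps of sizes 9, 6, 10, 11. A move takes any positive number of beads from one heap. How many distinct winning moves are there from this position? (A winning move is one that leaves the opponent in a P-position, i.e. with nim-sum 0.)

Compute the nim-sum pairwise:
9 ^ 6 = 15
15 ^ 10 = 5
5 ^ 11 = 14
The overall nim-sum is X = 14. A heap of size p has a winning move iff p XOR X < p (reduce it to p XOR X).
  9: 9 XOR 14 = 7 < 9 — winning move (to 7).
  6: 6 XOR 14 = 8 ≥ 6 — no move.
  10: 10 XOR 14 = 4 < 10 — winning move (to 4).
  11: 11 XOR 14 = 5 < 11 — winning move (to 5).
That gives 3 winning moves.

3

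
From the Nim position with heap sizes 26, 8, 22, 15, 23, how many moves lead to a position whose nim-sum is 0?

Nim-sum: 26 ⊕ 8 ⊕ 22 ⊕ 15 ⊕ 23 = 28.
The overall nim-sum is X = 28. A heap of size p has a winning move iff p XOR X < p (reduce it to p XOR X).
  26: 26 XOR 28 = 6 < 26 — winning move (to 6).
  8: 8 XOR 28 = 20 ≥ 8 — no move.
  22: 22 XOR 28 = 10 < 22 — winning move (to 10).
  15: 15 XOR 28 = 19 ≥ 15 — no move.
  23: 23 XOR 28 = 11 < 23 — winning move (to 11).
That gives 3 winning moves.

3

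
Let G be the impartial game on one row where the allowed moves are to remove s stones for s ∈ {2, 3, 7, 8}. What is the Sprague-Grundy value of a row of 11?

0

Grundy values for subtraction set {2, 3, 7, 8}:
g(0) = mex{} = 0
g(1) = mex{} = 0
g(2) = mex{0} = 1
g(3) = mex{0} = 1
g(4) = mex{0,1} = 2
g(5) = mex{1} = 0
g(6) = mex{1,2} = 0
g(7) = mex{0,2} = 1
g(8) = mex{0} = 1
g(9) = mex{0,1} = 2
g(10) = mex{1} = 0
g(11) = mex{1,2} = 0
So g(11) = 0.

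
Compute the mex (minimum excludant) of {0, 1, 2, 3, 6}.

4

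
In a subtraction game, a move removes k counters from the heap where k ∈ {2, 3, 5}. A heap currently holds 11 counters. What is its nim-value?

2

Grundy values for subtraction set {2, 3, 5}:
k:     0  1  2  3  4  5  6  7  8  9 10 11
g(k):  0  0  1  1  2  2  3  0  0  1  1  2
So g(11) = 2.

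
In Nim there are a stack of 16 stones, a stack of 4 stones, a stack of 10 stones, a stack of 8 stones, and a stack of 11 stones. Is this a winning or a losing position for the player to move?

Winning position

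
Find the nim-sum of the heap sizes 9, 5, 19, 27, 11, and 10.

5

Nim-sum: 9 ⊕ 5 ⊕ 19 ⊕ 27 ⊕ 11 ⊕ 10 = 5.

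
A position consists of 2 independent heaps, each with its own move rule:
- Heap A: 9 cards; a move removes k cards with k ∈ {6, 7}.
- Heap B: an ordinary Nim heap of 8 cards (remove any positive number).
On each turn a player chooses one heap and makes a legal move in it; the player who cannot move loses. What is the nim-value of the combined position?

9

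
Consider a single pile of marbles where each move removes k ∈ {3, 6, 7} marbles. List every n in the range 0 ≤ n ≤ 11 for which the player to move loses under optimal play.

0, 1, 2, 10, 11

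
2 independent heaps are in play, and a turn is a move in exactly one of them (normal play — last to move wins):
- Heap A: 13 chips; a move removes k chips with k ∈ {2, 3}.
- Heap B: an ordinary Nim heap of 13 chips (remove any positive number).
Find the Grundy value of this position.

12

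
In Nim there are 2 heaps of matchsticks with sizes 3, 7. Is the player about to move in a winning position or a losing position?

Winning position

Bitwise XOR of the heap sizes:
  011  (3)
  111  (7)
  ---
  100  (4)
The nim-sum is 4 ≠ 0, so this is an N-position: the player to move can win.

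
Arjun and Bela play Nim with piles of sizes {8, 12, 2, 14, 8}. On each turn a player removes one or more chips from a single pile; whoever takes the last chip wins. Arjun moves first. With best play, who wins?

Bela wins

Bitwise XOR of the heap sizes:
  1000  (8)
  1100  (12)
  0010  (2)
  1110  (14)
  1000  (8)
  ----
  0000  (0)
The nim-sum is 0, so this is a P-position: the player to move is in a losing position under optimal play; Arjun is about to move from it and so loses — Bela wins.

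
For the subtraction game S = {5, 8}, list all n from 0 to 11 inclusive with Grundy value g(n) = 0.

0, 1, 2, 3, 4

Compute g(0), g(1), … for moves {5, 8}:
g(0) = mex{} = 0
g(1) = mex{} = 0
g(2) = mex{} = 0
g(3) = mex{} = 0
g(4) = mex{} = 0
g(5) = mex{0} = 1
g(6) = mex{0} = 1
g(7) = mex{0} = 1
g(8) = mex{0} = 1
g(9) = mex{0} = 1
g(10) = mex{0,1} = 2
g(11) = mex{0,1} = 2
The P-positions (g = 0) in 0..11 are 0, 1, 2, 3, 4.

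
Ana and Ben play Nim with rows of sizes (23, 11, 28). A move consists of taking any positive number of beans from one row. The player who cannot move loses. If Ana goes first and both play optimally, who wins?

Ben wins

Compute the nim-sum pairwise:
23 XOR 11 = 28
28 XOR 28 = 0
The nim-sum is 0, so this is a P-position: the player to move is in a losing position under optimal play; Ana is about to move from it and so loses — Ben wins.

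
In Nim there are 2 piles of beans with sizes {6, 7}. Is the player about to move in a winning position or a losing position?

Winning position

Nim-sum: 6 XOR 7 = 1.
The nim-sum is 1 ≠ 0, so this is an N-position: the player to move can win.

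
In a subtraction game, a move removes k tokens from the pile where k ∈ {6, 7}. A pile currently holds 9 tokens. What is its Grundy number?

1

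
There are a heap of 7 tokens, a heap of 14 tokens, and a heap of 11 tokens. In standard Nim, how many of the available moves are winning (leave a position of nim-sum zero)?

Compute the nim-sum pairwise:
7 ^ 14 = 9
9 ^ 11 = 2
The overall nim-sum is X = 2. A heap of size p has a winning move iff p XOR X < p (reduce it to p XOR X).
  7: 7 XOR 2 = 5 < 7 — winning move (to 5).
  14: 14 XOR 2 = 12 < 14 — winning move (to 12).
  11: 11 XOR 2 = 9 < 11 — winning move (to 9).
That gives 3 winning moves.

3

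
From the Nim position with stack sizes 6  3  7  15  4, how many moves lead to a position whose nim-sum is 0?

1

Nim-sum: 6 XOR 3 XOR 7 XOR 15 XOR 4 = 9.
The overall nim-sum is X = 9. A stack of size p has a winning move iff p XOR X < p (reduce it to p XOR X).
  6: 6 XOR 9 = 15 ≥ 6 — no move.
  3: 3 XOR 9 = 10 ≥ 3 — no move.
  7: 7 XOR 9 = 14 ≥ 7 — no move.
  15: 15 XOR 9 = 6 < 15 — winning move (to 6).
  4: 4 XOR 9 = 13 ≥ 4 — no move.
That gives 1 winning move.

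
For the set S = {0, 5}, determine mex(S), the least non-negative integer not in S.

1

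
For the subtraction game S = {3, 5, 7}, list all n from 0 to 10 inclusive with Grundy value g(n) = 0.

0, 1, 2, 10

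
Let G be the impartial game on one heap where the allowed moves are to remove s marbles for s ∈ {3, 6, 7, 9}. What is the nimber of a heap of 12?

0

Build the Grundy sequence with g(k) = mex{g(k−s) : s ∈ {3, 6, 7, 9}, s ≤ k}:
g(0) = mex{} = 0
g(1) = mex{} = 0
g(2) = mex{} = 0
g(3) = mex{0} = 1
g(4) = mex{0} = 1
g(5) = mex{0} = 1
g(6) = mex{0,1} = 2
g(7) = mex{0,1} = 2
g(8) = mex{0,1} = 2
g(9) = mex{0,1,2} = 3
g(10) = mex{0,1,2} = 3
g(11) = mex{0,1,2} = 3
g(12) = mex{1,2,3} = 0
So g(12) = 0.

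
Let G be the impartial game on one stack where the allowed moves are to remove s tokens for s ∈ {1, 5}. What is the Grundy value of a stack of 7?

Compute g(0), g(1), … for moves {1, 5}:
g(0) = mex{} = 0
g(1) = mex{0} = 1
g(2) = mex{1} = 0
g(3) = mex{0} = 1
g(4) = mex{1} = 0
g(5) = mex{0} = 1
g(6) = mex{1} = 0
g(7) = mex{0} = 1
So g(7) = 1.

1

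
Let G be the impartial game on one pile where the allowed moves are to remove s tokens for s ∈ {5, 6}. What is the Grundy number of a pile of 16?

Build the Grundy sequence with g(k) = mex{g(k−s) : s ∈ {5, 6}, s ≤ k}:
k:     0  1  2  3  4  5  6  7  8  9 10 11 12 13 14 15 16
g(k):  0  0  0  0  0  1  1  1  1  1  2  0  0  0  0  0  1
So g(16) = 1.

1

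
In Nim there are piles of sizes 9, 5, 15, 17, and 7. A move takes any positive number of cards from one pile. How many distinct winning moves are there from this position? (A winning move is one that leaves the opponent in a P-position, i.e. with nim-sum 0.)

1

Nim-sum: 9 ^ 5 ^ 15 ^ 17 ^ 7 = 21.
The overall nim-sum is X = 21. A pile of size p has a winning move iff p XOR X < p (reduce it to p XOR X).
  9: 9 XOR 21 = 28 ≥ 9 — no move.
  5: 5 XOR 21 = 16 ≥ 5 — no move.
  15: 15 XOR 21 = 26 ≥ 15 — no move.
  17: 17 XOR 21 = 4 < 17 — winning move (to 4).
  7: 7 XOR 21 = 18 ≥ 7 — no move.
That gives 1 winning move.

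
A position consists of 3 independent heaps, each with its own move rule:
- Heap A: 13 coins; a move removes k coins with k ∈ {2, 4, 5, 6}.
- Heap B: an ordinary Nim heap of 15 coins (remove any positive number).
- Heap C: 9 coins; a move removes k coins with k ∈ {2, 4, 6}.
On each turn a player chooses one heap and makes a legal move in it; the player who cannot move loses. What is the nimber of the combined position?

Build the Grundy sequence for heap A with g(k) = mex{g(k−s) : s ∈ {2, 4, 5, 6}, s ≤ k}:
k:     0  1  2  3  4  5  6  7  8  9 10 11 12 13
g(k):  0  0  1  1  2  2  3  3  0  0  1  1  2  2
So g(13) = 2.
Heap B is a plain Nim heap of size 15, so its Grundy value is 15.
Grundy values for heap C (subtraction set {2, 4, 6}):
k:     0  1  2  3  4  5  6  7  8  9
g(k):  0  0  1  1  2  2  3  3  0  0
So g(9) = 0.
The value of a disjunctive sum is the nim-sum of the parts.
Combined value = 2 XOR 15 XOR 0 = 13.

13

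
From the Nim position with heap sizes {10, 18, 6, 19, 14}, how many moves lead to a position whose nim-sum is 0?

Compute the nim-sum pairwise:
10 ⊕ 18 = 24
24 ⊕ 6 = 30
30 ⊕ 19 = 13
13 ⊕ 14 = 3
The overall nim-sum is X = 3. A heap of size p has a winning move iff p XOR X < p (reduce it to p XOR X).
  10: 10 XOR 3 = 9 < 10 — winning move (to 9).
  18: 18 XOR 3 = 17 < 18 — winning move (to 17).
  6: 6 XOR 3 = 5 < 6 — winning move (to 5).
  19: 19 XOR 3 = 16 < 19 — winning move (to 16).
  14: 14 XOR 3 = 13 < 14 — winning move (to 13).
That gives 5 winning moves.

5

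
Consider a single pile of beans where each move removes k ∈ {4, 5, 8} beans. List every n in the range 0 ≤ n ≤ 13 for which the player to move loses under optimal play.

0, 1, 2, 3, 12, 13

Compute g(0), g(1), … for moves {4, 5, 8}:
k:     0  1  2  3  4  5  6  7  8  9 10 11 12 13
g(k):  0  0  0  0  1  1  1  1  2  2  2  2  0  0
The P-positions (g = 0) in 0..13 are 0, 1, 2, 3, 12, 13.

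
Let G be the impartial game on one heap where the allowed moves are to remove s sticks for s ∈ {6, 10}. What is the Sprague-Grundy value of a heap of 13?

2

Build the Grundy sequence with g(k) = mex{g(k−s) : s ∈ {6, 10}, s ≤ k}:
k:     0  1  2  3  4  5  6  7  8  9 10 11 12 13
g(k):  0  0  0  0  0  0  1  1  1  1  1  1  2  2
So g(13) = 2.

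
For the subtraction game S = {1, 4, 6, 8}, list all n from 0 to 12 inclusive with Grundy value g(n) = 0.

0, 2, 5, 7, 12

Compute g(0), g(1), … for moves {1, 4, 6, 8}:
g(0) = mex{} = 0
g(1) = mex{0} = 1
g(2) = mex{1} = 0
g(3) = mex{0} = 1
g(4) = mex{0,1} = 2
g(5) = mex{1,2} = 0
g(6) = mex{0} = 1
g(7) = mex{1} = 0
g(8) = mex{0,2} = 1
g(9) = mex{0,1} = 2
g(10) = mex{0,1,2} = 3
g(11) = mex{0,1,3} = 2
g(12) = mex{1,2} = 0
The P-positions (g = 0) in 0..12 are 0, 2, 5, 7, 12.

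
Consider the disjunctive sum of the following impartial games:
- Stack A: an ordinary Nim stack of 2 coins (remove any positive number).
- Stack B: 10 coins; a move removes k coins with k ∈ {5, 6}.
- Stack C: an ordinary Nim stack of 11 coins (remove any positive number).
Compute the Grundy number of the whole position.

11

Stack A is a plain Nim stack of size 2, so its Grundy value is 2.
For stack B, compute g(0), g(1), … with moves {5, 6}:
k:     0  1  2  3  4  5  6  7  8  9 10
g(k):  0  0  0  0  0  1  1  1  1  1  2
So g(10) = 2.
Stack C is a plain Nim stack of size 11, so its Grundy value is 11.
By the Sprague-Grundy theorem, the Grundy value of a sum of independent games is the XOR of the component values.
Combined value = 2 ⊕ 2 ⊕ 11 = 11.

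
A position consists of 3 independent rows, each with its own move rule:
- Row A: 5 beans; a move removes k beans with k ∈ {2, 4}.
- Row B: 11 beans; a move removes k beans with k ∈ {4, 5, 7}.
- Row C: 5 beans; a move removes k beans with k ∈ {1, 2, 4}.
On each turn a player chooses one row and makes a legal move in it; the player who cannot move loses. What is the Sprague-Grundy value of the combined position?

Build the Grundy sequence for row A with g(k) = mex{g(k−s) : s ∈ {2, 4}, s ≤ k}:
k:     0  1  2  3  4  5
g(k):  0  0  1  1  2  2
So g(5) = 2.
Grundy values for row B (subtraction set {4, 5, 7}):
k:     0  1  2  3  4  5  6  7  8  9 10 11
g(k):  0  0  0  0  1  1  1  1  2  2  2  0
So g(11) = 0.
For row C, compute g(0), g(1), … with moves {1, 2, 4}:
k:     0  1  2  3  4  5
g(k):  0  1  2  0  1  2
So g(5) = 2.
The value of a disjunctive sum is the nim-sum of the parts.
Combined value = 2 ⊕ 0 ⊕ 2 = 0.

0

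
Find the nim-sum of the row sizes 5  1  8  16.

Write each in binary and XOR column by column:
  00101  (5)
  00001  (1)
  01000  (8)
  10000  (16)
  -----
  11100  (28)

28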